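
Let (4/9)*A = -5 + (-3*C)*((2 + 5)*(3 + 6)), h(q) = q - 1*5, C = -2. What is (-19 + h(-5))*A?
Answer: -97353/4 ≈ -24338.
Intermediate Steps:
h(q) = -5 + q (h(q) = q - 5 = -5 + q)
A = 3357/4 (A = 9*(-5 + (-3*(-2))*((2 + 5)*(3 + 6)))/4 = 9*(-5 + 6*(7*9))/4 = 9*(-5 + 6*63)/4 = 9*(-5 + 378)/4 = (9/4)*373 = 3357/4 ≈ 839.25)
(-19 + h(-5))*A = (-19 + (-5 - 5))*(3357/4) = (-19 - 10)*(3357/4) = -29*3357/4 = -97353/4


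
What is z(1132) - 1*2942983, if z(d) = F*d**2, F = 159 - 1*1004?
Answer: -1085746263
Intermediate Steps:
F = -845 (F = 159 - 1004 = -845)
z(d) = -845*d**2
z(1132) - 1*2942983 = -845*1132**2 - 1*2942983 = -845*1281424 - 2942983 = -1082803280 - 2942983 = -1085746263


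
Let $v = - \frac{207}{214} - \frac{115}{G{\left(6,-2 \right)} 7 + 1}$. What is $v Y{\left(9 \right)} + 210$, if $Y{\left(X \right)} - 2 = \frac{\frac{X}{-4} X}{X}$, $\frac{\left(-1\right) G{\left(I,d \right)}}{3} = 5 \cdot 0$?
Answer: $\frac{204577}{856} \approx 238.99$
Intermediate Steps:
$G{\left(I,d \right)} = 0$ ($G{\left(I,d \right)} = - 3 \cdot 5 \cdot 0 = \left(-3\right) 0 = 0$)
$Y{\left(X \right)} = 2 - \frac{X}{4}$ ($Y{\left(X \right)} = 2 + \frac{\frac{X}{-4} X}{X} = 2 + \frac{X \left(- \frac{1}{4}\right) X}{X} = 2 + \frac{- \frac{X}{4} X}{X} = 2 + \frac{\left(- \frac{1}{4}\right) X^{2}}{X} = 2 - \frac{X}{4}$)
$v = - \frac{24817}{214}$ ($v = - \frac{207}{214} - \frac{115}{0 \cdot 7 + 1} = \left(-207\right) \frac{1}{214} - \frac{115}{0 + 1} = - \frac{207}{214} - \frac{115}{1} = - \frac{207}{214} - 115 = - \frac{24817}{214} \approx -115.97$)
$v Y{\left(9 \right)} + 210 = - \frac{24817 \left(2 - \frac{9}{4}\right)}{214} + 210 = \left(- \frac{24817}{214}\right) \left(- \frac{1}{4}\right) + 210 = \frac{24817}{856} + 210 = \frac{204577}{856}$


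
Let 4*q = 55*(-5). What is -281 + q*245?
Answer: -68499/4 ≈ -17125.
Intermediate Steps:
q = -275/4 (q = (55*(-5))/4 = (¼)*(-275) = -275/4 ≈ -68.750)
-281 + q*245 = -281 - 275/4*245 = -281 - 67375/4 = -68499/4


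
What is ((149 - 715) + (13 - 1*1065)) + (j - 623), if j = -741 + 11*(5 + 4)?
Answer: -2883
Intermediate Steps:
j = -642 (j = -741 + 11*9 = -741 + 99 = -642)
((149 - 715) + (13 - 1*1065)) + (j - 623) = ((149 - 715) + (13 - 1*1065)) + (-642 - 623) = (-566 + (13 - 1065)) - 1265 = (-566 - 1052) - 1265 = -1618 - 1265 = -2883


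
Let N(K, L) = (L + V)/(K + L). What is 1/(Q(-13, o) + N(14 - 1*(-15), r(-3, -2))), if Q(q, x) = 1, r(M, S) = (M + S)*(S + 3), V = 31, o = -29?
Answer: 12/25 ≈ 0.48000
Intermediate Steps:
r(M, S) = (3 + S)*(M + S) (r(M, S) = (M + S)*(3 + S) = (3 + S)*(M + S))
N(K, L) = (31 + L)/(K + L) (N(K, L) = (L + 31)/(K + L) = (31 + L)/(K + L))
1/(Q(-13, o) + N(14 - 1*(-15), r(-3, -2))) = 1/(1 + (31 + ((-2)² + 3*(-3) + 3*(-2) - 3*(-2)))/((14 - 1*(-15)) + ((-2)² + 3*(-3) + 3*(-2) - 3*(-2)))) = 1/(1 + (31 + (4 - 9 - 6 + 6))/((14 + 15) + (4 - 9 - 6 + 6))) = 1/(1 + (31 - 5)/(29 - 5)) = 1/(1 + 26/24) = 1/(1 + (1/24)*26) = 1/(1 + 13/12) = 1/(25/12) = 12/25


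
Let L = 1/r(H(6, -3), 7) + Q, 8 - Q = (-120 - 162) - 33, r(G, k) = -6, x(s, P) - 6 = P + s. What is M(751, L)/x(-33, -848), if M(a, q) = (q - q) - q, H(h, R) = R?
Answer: 1937/5250 ≈ 0.36895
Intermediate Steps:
x(s, P) = 6 + P + s (x(s, P) = 6 + (P + s) = 6 + P + s)
Q = 323 (Q = 8 - ((-120 - 162) - 33) = 8 - (-282 - 33) = 8 - 1*(-315) = 8 + 315 = 323)
L = 1937/6 (L = 1/(-6) + 323 = -1/6 + 323 = 1937/6 ≈ 322.83)
M(a, q) = -q (M(a, q) = 0 - q = -q)
M(751, L)/x(-33, -848) = (-1*1937/6)/(6 - 848 - 33) = -1937/6/(-875) = -1937/6*(-1/875) = 1937/5250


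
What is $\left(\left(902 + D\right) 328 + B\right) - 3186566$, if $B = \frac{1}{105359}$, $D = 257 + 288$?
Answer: $- \frac{285728340049}{105359} \approx -2.7119 \cdot 10^{6}$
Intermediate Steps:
$D = 545$
$B = \frac{1}{105359} \approx 9.4914 \cdot 10^{-6}$
$\left(\left(902 + D\right) 328 + B\right) - 3186566 = \left(\left(902 + 545\right) 328 + \frac{1}{105359}\right) - 3186566 = \left(1447 \cdot 328 + \frac{1}{105359}\right) - 3186566 = \left(474616 + \frac{1}{105359}\right) - 3186566 = \frac{50005067145}{105359} - 3186566 = - \frac{285728340049}{105359}$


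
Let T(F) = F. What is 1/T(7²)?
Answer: 1/49 ≈ 0.020408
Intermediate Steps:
1/T(7²) = 1/(7²) = 1/49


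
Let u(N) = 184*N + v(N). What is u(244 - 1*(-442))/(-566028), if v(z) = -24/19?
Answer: -599558/2688633 ≈ -0.22300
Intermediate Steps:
v(z) = -24/19 (v(z) = -24*1/19 = -24/19)
u(N) = -24/19 + 184*N (u(N) = 184*N - 24/19 = -24/19 + 184*N)
u(244 - 1*(-442))/(-566028) = (-24/19 + 184*(244 - 1*(-442)))/(-566028) = (-24/19 + 184*(244 + 442))*(-1/566028) = (-24/19 + 184*686)*(-1/566028) = (-24/19 + 126224)*(-1/566028) = (2398232/19)*(-1/566028) = -599558/2688633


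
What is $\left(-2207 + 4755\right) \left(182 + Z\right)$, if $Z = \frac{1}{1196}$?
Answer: $\frac{10665977}{23} \approx 4.6374 \cdot 10^{5}$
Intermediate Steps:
$Z = \frac{1}{1196} \approx 0.00083612$
$\left(-2207 + 4755\right) \left(182 + Z\right) = \left(-2207 + 4755\right) \left(182 + \frac{1}{1196}\right) = 2548 \cdot \frac{217673}{1196} = \frac{10665977}{23}$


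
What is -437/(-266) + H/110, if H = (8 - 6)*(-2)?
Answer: 1237/770 ≈ 1.6065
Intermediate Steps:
H = -4 (H = 2*(-2) = -4)
-437/(-266) + H/110 = -437/(-266) - 4/110 = -437*(-1/266) - 4*1/110 = 23/14 - 2/55 = 1237/770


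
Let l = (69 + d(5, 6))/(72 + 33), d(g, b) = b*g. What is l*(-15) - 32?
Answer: -323/7 ≈ -46.143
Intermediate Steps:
l = 33/35 (l = (69 + 6*5)/(72 + 33) = (69 + 30)/105 = 99*(1/105) = 33/35 ≈ 0.94286)
l*(-15) - 32 = (33/35)*(-15) - 32 = -99/7 - 32 = -323/7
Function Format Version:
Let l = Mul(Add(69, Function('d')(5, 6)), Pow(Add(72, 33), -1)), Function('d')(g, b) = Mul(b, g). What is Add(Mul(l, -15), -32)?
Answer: Rational(-323, 7) ≈ -46.143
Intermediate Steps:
l = Rational(33, 35) (l = Mul(Add(69, Mul(6, 5)), Pow(Add(72, 33), -1)) = Mul(Add(69, 30), Pow(105, -1)) = Mul(99, Rational(1, 105)) = Rational(33, 35) ≈ 0.94286)
Add(Mul(l, -15), -32) = Add(Mul(Rational(33, 35), -15), -32) = Add(Rational(-99, 7), -32) = Rational(-323, 7)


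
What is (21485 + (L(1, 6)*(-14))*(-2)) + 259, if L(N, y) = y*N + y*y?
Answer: 22920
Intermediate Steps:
L(N, y) = y² + N*y (L(N, y) = N*y + y² = y² + N*y)
(21485 + (L(1, 6)*(-14))*(-2)) + 259 = (21485 + ((6*(1 + 6))*(-14))*(-2)) + 259 = (21485 + ((6*7)*(-14))*(-2)) + 259 = (21485 + (42*(-14))*(-2)) + 259 = (21485 - 588*(-2)) + 259 = (21485 + 1176) + 259 = 22661 + 259 = 22920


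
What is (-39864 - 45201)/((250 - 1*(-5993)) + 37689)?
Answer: -28355/14644 ≈ -1.9363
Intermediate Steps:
(-39864 - 45201)/((250 - 1*(-5993)) + 37689) = -85065/((250 + 5993) + 37689) = -85065/(6243 + 37689) = -85065/43932 = -85065*1/43932 = -28355/14644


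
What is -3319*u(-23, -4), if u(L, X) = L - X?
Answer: 63061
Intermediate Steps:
-3319*u(-23, -4) = -3319*(-23 - 1*(-4)) = -3319*(-23 + 4) = -3319*(-19) = 63061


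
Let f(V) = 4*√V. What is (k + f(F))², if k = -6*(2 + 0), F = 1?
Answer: 64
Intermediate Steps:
k = -12 (k = -6*2 = -12)
(k + f(F))² = (-12 + 4*√1)² = (-12 + 4*1)² = (-12 + 4)² = (-8)² = 64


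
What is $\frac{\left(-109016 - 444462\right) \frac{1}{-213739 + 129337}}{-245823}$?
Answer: $- \frac{276739}{10373976423} \approx -2.6676 \cdot 10^{-5}$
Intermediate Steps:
$\frac{\left(-109016 - 444462\right) \frac{1}{-213739 + 129337}}{-245823} = - \frac{553478}{-84402} \left(- \frac{1}{245823}\right) = \left(-553478\right) \left(- \frac{1}{84402}\right) \left(- \frac{1}{245823}\right) = \frac{276739}{42201} \left(- \frac{1}{245823}\right) = - \frac{276739}{10373976423}$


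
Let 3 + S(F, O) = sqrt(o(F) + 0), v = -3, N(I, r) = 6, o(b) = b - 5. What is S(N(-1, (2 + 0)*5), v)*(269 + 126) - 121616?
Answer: -122406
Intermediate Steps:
o(b) = -5 + b
S(F, O) = -3 + sqrt(-5 + F) (S(F, O) = -3 + sqrt((-5 + F) + 0) = -3 + sqrt(-5 + F))
S(N(-1, (2 + 0)*5), v)*(269 + 126) - 121616 = (-3 + sqrt(-5 + 6))*(269 + 126) - 121616 = (-3 + sqrt(1))*395 - 121616 = (-3 + 1)*395 - 121616 = -2*395 - 121616 = -790 - 121616 = -122406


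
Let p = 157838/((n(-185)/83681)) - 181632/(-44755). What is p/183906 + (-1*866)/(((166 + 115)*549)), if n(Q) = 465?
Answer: 1013212232090126327/6560343320196195 ≈ 154.45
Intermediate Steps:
p = 118225197951554/4162215 (p = 157838/((465/83681)) - 181632/(-44755) = 157838/((465*(1/83681))) - 181632*(-1/44755) = 157838/(465/83681) + 181632/44755 = 157838*(83681/465) + 181632/44755 = 13208041678/465 + 181632/44755 = 118225197951554/4162215 ≈ 2.8404e+7)
p/183906 + (-1*866)/(((166 + 115)*549)) = (118225197951554/4162215)/183906 + (-1*866)/(((166 + 115)*549)) = (118225197951554/4162215)*(1/183906) - 866/(281*549) = 59112598975777/382728155895 - 866/154269 = 1013212232090126327/6560343320196195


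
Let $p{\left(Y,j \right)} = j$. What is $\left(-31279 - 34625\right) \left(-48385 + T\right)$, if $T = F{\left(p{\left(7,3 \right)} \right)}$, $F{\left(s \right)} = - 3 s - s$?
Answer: $3189555888$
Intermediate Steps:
$F{\left(s \right)} = - 4 s$
$T = -12$ ($T = \left(-4\right) 3 = -12$)
$\left(-31279 - 34625\right) \left(-48385 + T\right) = \left(-31279 - 34625\right) \left(-48385 - 12\right) = \left(-65904\right) \left(-48397\right) = 3189555888$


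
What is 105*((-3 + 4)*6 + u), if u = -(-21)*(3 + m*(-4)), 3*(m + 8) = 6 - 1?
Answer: 63105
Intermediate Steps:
m = -19/3 (m = -8 + (6 - 1)/3 = -8 + (1/3)*5 = -8 + 5/3 = -19/3 ≈ -6.3333)
u = 595 (u = -(-21)*(3 - 19/3*(-4)) = -(-21)*(3 + 76/3) = -(-21)*85/3 = -7*(-85) = 595)
105*((-3 + 4)*6 + u) = 105*((-3 + 4)*6 + 595) = 105*(1*6 + 595) = 105*(6 + 595) = 105*601 = 63105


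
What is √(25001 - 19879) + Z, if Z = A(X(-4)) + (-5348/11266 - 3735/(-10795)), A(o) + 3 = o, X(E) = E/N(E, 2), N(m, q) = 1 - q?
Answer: 10596332/12161647 + √5122 ≈ 72.439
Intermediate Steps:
X(E) = -E (X(E) = E/(1 - 1*2) = E/(1 - 2) = E/(-1) = E*(-1) = -E)
A(o) = -3 + o
Z = 10596332/12161647 (Z = (-3 - 1*(-4)) + (-5348/11266 - 3735/(-10795)) = (-3 + 4) + (-5348*1/11266 - 3735*(-1/10795)) = 1 + (-2674/5633 + 747/2159) = 1 - 1565315/12161647 = 10596332/12161647 ≈ 0.87129)
√(25001 - 19879) + Z = √(25001 - 19879) + 10596332/12161647 = √5122 + 10596332/12161647 = 10596332/12161647 + √5122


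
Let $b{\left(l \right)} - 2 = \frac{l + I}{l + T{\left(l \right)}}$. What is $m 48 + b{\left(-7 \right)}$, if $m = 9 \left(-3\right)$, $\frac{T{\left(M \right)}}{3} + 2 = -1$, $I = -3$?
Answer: $- \frac{10347}{8} \approx -1293.4$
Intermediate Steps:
$T{\left(M \right)} = -9$ ($T{\left(M \right)} = -6 + 3 \left(-1\right) = -6 - 3 = -9$)
$b{\left(l \right)} = 2 + \frac{-3 + l}{-9 + l}$ ($b{\left(l \right)} = 2 + \frac{l - 3}{l - 9} = 2 + \frac{-3 + l}{-9 + l}$)
$m = -27$
$m 48 + b{\left(-7 \right)} = \left(-27\right) 48 + \frac{3 \left(-7 - 7\right)}{-9 - 7} = -1296 + 3 \frac{1}{-16} \left(-14\right) = -1296 + 3 \left(- \frac{1}{16}\right) \left(-14\right) = -1296 + \frac{21}{8} = - \frac{10347}{8}$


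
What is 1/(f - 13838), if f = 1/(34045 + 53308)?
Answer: -87353/1208790813 ≈ -7.2265e-5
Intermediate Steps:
f = 1/87353 ≈ 1.1448e-5
1/(f - 13838) = 1/(1/87353 - 13838) = 1/(-1208790813/87353) = -87353/1208790813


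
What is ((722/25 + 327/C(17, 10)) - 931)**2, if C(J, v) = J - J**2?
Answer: 37731424193281/46240000 ≈ 8.1599e+5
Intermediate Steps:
((722/25 + 327/C(17, 10)) - 931)**2 = ((722/25 + 327/((17*(1 - 1*17)))) - 931)**2 = ((722*(1/25) + 327/((17*(1 - 17)))) - 931)**2 = ((722/25 + 327/((17*(-16)))) - 931)**2 = ((722/25 + 327/(-272)) - 931)**2 = ((722/25 + 327*(-1/272)) - 931)**2 = ((722/25 - 327/272) - 931)**2 = (188209/6800 - 931)**2 = (-6142591/6800)**2 = 37731424193281/46240000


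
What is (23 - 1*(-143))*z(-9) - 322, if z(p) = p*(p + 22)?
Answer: -19744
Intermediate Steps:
z(p) = p*(22 + p)
(23 - 1*(-143))*z(-9) - 322 = (23 - 1*(-143))*(-9*(22 - 9)) - 322 = (23 + 143)*(-9*13) - 322 = 166*(-117) - 322 = -19422 - 322 = -19744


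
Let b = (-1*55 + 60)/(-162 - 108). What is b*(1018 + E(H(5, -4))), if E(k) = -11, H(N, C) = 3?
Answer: -1007/54 ≈ -18.648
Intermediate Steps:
b = -1/54 (b = (-55 + 60)/(-270) = 5*(-1/270) = -1/54 ≈ -0.018519)
b*(1018 + E(H(5, -4))) = -(1018 - 11)/54 = -1/54*1007 = -1007/54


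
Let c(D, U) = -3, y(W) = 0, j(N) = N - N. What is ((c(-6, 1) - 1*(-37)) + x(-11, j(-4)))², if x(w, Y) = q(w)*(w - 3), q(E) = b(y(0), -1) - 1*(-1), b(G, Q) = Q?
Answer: 1156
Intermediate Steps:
j(N) = 0
q(E) = 0 (q(E) = -1 - 1*(-1) = -1 + 1 = 0)
x(w, Y) = 0 (x(w, Y) = 0*(w - 3) = 0*(-3 + w) = 0)
((c(-6, 1) - 1*(-37)) + x(-11, j(-4)))² = ((-3 - 1*(-37)) + 0)² = ((-3 + 37) + 0)² = (34 + 0)² = 34² = 1156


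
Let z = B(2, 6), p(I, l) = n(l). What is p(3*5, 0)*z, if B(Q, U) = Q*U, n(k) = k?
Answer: 0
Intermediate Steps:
p(I, l) = l
z = 12 (z = 2*6 = 12)
p(3*5, 0)*z = 0*12 = 0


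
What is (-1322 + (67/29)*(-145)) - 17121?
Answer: -18778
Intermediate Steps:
(-1322 + (67/29)*(-145)) - 17121 = (-1322 - 335) - 17121 = -1657 - 17121 = -18778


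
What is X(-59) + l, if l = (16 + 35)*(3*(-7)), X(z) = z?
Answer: -1130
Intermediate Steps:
l = -1071 (l = 51*(-21) = -1071)
X(-59) + l = -59 - 1071 = -1130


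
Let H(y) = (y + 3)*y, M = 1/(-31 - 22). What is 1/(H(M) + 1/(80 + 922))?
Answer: -2814618/155507 ≈ -18.100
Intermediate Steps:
M = -1/53 (M = 1/(-53) = -1/53 ≈ -0.018868)
H(y) = y*(3 + y) (H(y) = (3 + y)*y = y*(3 + y))
1/(H(M) + 1/(80 + 922)) = 1/(-(3 - 1/53)/53 + 1/(80 + 922)) = 1/(-1/53*158/53 + 1/1002) = 1/(-158/2809 + 1/1002) = 1/(-155507/2814618) = -2814618/155507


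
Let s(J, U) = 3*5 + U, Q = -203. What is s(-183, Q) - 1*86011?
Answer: -86199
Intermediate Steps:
s(J, U) = 15 + U
s(-183, Q) - 1*86011 = (15 - 203) - 1*86011 = -188 - 86011 = -86199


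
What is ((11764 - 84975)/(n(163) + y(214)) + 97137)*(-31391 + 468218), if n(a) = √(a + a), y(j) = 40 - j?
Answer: 638202469987764/14975 + 31980541497*√326/29950 ≈ 4.2637e+10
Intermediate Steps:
n(a) = √2*√a (n(a) = √(2*a) = √2*√a)
((11764 - 84975)/(n(163) + y(214)) + 97137)*(-31391 + 468218) = ((11764 - 84975)/(√2*√163 + (40 - 1*214)) + 97137)*(-31391 + 468218) = (-73211/(√326 + (40 - 214)) + 97137)*436827 = (-73211/(√326 - 174) + 97137)*436827 = (-73211/(-174 + √326) + 97137)*436827 = (97137 - 73211/(-174 + √326))*436827 = 42432064299 - 31980541497/(-174 + √326)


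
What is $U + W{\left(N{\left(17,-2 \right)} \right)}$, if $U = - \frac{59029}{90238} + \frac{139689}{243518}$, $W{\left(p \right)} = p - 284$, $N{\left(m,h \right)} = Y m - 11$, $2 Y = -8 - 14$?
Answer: $- \frac{240761718612}{499422211} \approx -482.08$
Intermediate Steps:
$Y = -11$ ($Y = \frac{-8 - 14}{2} = \frac{1}{2} \left(-22\right) = -11$)
$N{\left(m,h \right)} = -11 - 11 m$ ($N{\left(m,h \right)} = - 11 m - 11 = -11 - 11 m$)
$W{\left(p \right)} = -284 + p$
$U = - \frac{40212910}{499422211}$ ($U = \left(-59029\right) \frac{1}{90238} + 139689 \cdot \frac{1}{243518} = - \frac{59029}{90238} + \frac{12699}{22138} = - \frac{40212910}{499422211} \approx -0.080519$)
$U + W{\left(N{\left(17,-2 \right)} \right)} = - \frac{40212910}{499422211} - 482 = - \frac{240761718612}{499422211}$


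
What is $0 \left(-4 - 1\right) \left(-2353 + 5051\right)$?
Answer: $0$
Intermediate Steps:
$0 \left(-4 - 1\right) \left(-2353 + 5051\right) = 0 \left(-5\right) 2698 = 0 \cdot 2698 = 0$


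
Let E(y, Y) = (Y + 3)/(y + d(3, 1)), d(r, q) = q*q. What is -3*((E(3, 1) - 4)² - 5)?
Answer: -12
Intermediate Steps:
d(r, q) = q²
E(y, Y) = (3 + Y)/(1 + y) (E(y, Y) = (Y + 3)/(y + 1²) = (3 + Y)/(y + 1) = (3 + Y)/(1 + y))
-3*((E(3, 1) - 4)² - 5) = -3*(((3 + 1)/(1 + 3) - 4)² - 5) = -3*((4/4 - 4)² - 5) = -3*(((¼)*4 - 4)² - 5) = -3*((1 - 4)² - 5) = -3*((-3)² - 5) = -3*(9 - 5) = -3*4 = -12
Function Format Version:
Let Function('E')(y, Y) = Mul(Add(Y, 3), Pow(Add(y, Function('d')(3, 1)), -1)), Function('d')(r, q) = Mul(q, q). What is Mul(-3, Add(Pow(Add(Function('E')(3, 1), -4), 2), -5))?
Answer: -12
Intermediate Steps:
Function('d')(r, q) = Pow(q, 2)
Function('E')(y, Y) = Mul(Pow(Add(1, y), -1), Add(3, Y)) (Function('E')(y, Y) = Mul(Add(Y, 3), Pow(Add(y, Pow(1, 2)), -1)) = Mul(Add(3, Y), Pow(Add(y, 1), -1)) = Mul(Add(3, Y), Pow(Add(1, y), -1)) = Mul(Pow(Add(1, y), -1), Add(3, Y)))
Mul(-3, Add(Pow(Add(Function('E')(3, 1), -4), 2), -5)) = Mul(-3, Add(Pow(Add(Mul(Pow(Add(1, 3), -1), Add(3, 1)), -4), 2), -5)) = Mul(-3, Add(Pow(Add(Mul(Pow(4, -1), 4), -4), 2), -5)) = Mul(-3, Add(Pow(Add(Mul(Rational(1, 4), 4), -4), 2), -5)) = Mul(-3, Add(Pow(Add(1, -4), 2), -5)) = Mul(-3, Add(Pow(-3, 2), -5)) = Mul(-3, Add(9, -5)) = Mul(-3, 4) = -12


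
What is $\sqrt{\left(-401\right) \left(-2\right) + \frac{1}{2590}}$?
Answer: $\frac{\sqrt{5379898790}}{2590} \approx 28.32$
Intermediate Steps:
$\sqrt{\left(-401\right) \left(-2\right) + \frac{1}{2590}} = \sqrt{802 + \frac{1}{2590}} = \sqrt{\frac{2077181}{2590}} = \frac{\sqrt{5379898790}}{2590}$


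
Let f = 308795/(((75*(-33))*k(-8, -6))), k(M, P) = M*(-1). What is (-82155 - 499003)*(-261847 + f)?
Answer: 301323413943941/1980 ≈ 1.5218e+11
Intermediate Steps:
k(M, P) = -M
f = -61759/3960 (f = 308795/(((75*(-33))*(-1*(-8)))) = 308795/((-2475*8)) = 308795/(-19800) = 308795*(-1/19800) = -61759/3960 ≈ -15.596)
(-82155 - 499003)*(-261847 + f) = (-82155 - 499003)*(-261847 - 61759/3960) = -581158*(-1036975879/3960) = 301323413943941/1980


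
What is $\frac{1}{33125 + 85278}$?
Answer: $\frac{1}{118403} \approx 8.4457 \cdot 10^{-6}$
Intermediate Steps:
$\frac{1}{33125 + 85278} = \frac{1}{118403}$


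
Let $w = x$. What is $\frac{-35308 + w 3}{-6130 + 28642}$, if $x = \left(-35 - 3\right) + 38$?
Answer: $- \frac{1261}{804} \approx -1.5684$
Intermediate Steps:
$x = 0$ ($x = -38 + 38 = 0$)
$w = 0$
$\frac{-35308 + w 3}{-6130 + 28642} = \frac{-35308 + 0 \cdot 3}{-6130 + 28642} = \frac{-35308 + 0}{22512} = \left(-35308\right) \frac{1}{22512} = - \frac{1261}{804}$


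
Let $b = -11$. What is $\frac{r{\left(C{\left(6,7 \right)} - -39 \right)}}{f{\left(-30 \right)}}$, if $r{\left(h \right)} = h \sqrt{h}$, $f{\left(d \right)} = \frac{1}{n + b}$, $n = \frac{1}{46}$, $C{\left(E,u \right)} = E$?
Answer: $- \frac{68175 \sqrt{5}}{46} \approx -3314.0$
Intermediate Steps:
$n = \frac{1}{46} \approx 0.021739$
$f{\left(d \right)} = - \frac{46}{505}$ ($f{\left(d \right)} = \frac{1}{\frac{1}{46} - 11} = \frac{1}{- \frac{505}{46}} = - \frac{46}{505}$)
$r{\left(h \right)} = h^{\frac{3}{2}}$
$\frac{r{\left(C{\left(6,7 \right)} - -39 \right)}}{f{\left(-30 \right)}} = \frac{\left(6 - -39\right)^{\frac{3}{2}}}{- \frac{46}{505}} = \left(6 + 39\right)^{\frac{3}{2}} \left(- \frac{505}{46}\right) = 45^{\frac{3}{2}} \left(- \frac{505}{46}\right) = 135 \sqrt{5} \left(- \frac{505}{46}\right) = - \frac{68175 \sqrt{5}}{46}$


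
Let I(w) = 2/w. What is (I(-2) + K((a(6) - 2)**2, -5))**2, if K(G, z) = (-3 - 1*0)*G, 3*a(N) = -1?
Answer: 2704/9 ≈ 300.44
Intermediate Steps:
a(N) = -1/3 (a(N) = (1/3)*(-1) = -1/3)
K(G, z) = -3*G (K(G, z) = (-3 + 0)*G = -3*G)
(I(-2) + K((a(6) - 2)**2, -5))**2 = (2/(-2) - 3*(-1/3 - 2)**2)**2 = (2*(-1/2) - 3*(-7/3)**2)**2 = (-1 - 3*49/9)**2 = (-1 - 49/3)**2 = (-52/3)**2 = 2704/9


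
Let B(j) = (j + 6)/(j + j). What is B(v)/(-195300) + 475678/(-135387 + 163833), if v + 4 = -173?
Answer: 609010453321/36419413800 ≈ 16.722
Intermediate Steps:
v = -177 (v = -4 - 173 = -177)
B(j) = (6 + j)/(2*j) (B(j) = (6 + j)/((2*j)) = (6 + j)*(1/(2*j)) = (6 + j)/(2*j))
B(v)/(-195300) + 475678/(-135387 + 163833) = ((½)*(6 - 177)/(-177))/(-195300) + 475678/(-135387 + 163833) = ((½)*(-1/177)*(-171))*(-1/195300) + 475678/28446 = (57/118)*(-1/195300) + 475678*(1/28446) = -19/7681800 + 237839/14223 = 609010453321/36419413800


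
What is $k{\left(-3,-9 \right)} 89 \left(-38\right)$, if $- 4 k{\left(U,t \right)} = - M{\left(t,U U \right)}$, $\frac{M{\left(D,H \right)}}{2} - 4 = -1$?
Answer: $-5073$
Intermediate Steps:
$M{\left(D,H \right)} = 6$ ($M{\left(D,H \right)} = 8 + 2 \left(-1\right) = 8 - 2 = 6$)
$k{\left(U,t \right)} = \frac{3}{2}$ ($k{\left(U,t \right)} = - \frac{\left(-1\right) 6}{4} = \left(- \frac{1}{4}\right) \left(-6\right) = \frac{3}{2}$)
$k{\left(-3,-9 \right)} 89 \left(-38\right) = \frac{3}{2} \cdot 89 \left(-38\right) = \frac{267}{2} \left(-38\right) = -5073$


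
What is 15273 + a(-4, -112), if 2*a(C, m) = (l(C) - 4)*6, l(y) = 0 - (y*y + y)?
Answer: 15225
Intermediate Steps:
l(y) = -y - y² (l(y) = 0 - (y² + y) = 0 - (y + y²) = 0 + (-y - y²) = -y - y²)
a(C, m) = -12 - 3*C*(1 + C) (a(C, m) = ((-C*(1 + C) - 4)*6)/2 = ((-4 - C*(1 + C))*6)/2 = (-24 - 6*C*(1 + C))/2 = -12 - 3*C*(1 + C))
15273 + a(-4, -112) = 15273 + (-12 - 3*(-4)*(1 - 4)) = 15273 + (-12 - 3*(-4)*(-3)) = 15273 + (-12 - 36) = 15273 - 48 = 15225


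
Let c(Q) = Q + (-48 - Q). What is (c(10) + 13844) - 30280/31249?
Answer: 431080924/31249 ≈ 13795.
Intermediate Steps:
c(Q) = -48
(c(10) + 13844) - 30280/31249 = (-48 + 13844) - 30280/31249 = 13796 - 30280*1/31249 = 13796 - 30280/31249 = 431080924/31249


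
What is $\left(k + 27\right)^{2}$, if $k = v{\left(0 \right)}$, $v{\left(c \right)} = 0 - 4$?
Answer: $529$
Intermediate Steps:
$v{\left(c \right)} = -4$
$k = -4$
$\left(k + 27\right)^{2} = \left(-4 + 27\right)^{2} = 23^{2} = 529$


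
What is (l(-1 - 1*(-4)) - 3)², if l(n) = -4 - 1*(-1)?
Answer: 36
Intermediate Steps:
l(n) = -3 (l(n) = -4 + 1 = -3)
(l(-1 - 1*(-4)) - 3)² = (-3 - 3)² = (-6)² = 36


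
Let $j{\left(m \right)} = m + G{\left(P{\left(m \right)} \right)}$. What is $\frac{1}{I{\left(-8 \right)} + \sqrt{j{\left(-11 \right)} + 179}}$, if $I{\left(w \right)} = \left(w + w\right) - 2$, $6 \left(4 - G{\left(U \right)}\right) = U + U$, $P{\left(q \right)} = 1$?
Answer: $- \frac{54}{457} - \frac{\sqrt{1545}}{457} \approx -0.20417$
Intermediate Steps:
$G{\left(U \right)} = 4 - \frac{U}{3}$ ($G{\left(U \right)} = 4 - \frac{U + U}{6} = 4 - \frac{2 U}{6} = 4 - \frac{U}{3}$)
$j{\left(m \right)} = \frac{11}{3} + m$ ($j{\left(m \right)} = m + \left(4 - \frac{1}{3}\right) = m + \frac{11}{3} = \frac{11}{3} + m$)
$I{\left(w \right)} = -2 + 2 w$ ($I{\left(w \right)} = 2 w - 2 = -2 + 2 w$)
$\frac{1}{I{\left(-8 \right)} + \sqrt{j{\left(-11 \right)} + 179}} = \frac{1}{\left(-2 + 2 \left(-8\right)\right) + \sqrt{\left(\frac{11}{3} - 11\right) + 179}} = \frac{1}{\left(-2 - 16\right) + \sqrt{- \frac{22}{3} + 179}} = \frac{1}{-18 + \sqrt{\frac{515}{3}}} = \frac{1}{-18 + \frac{\sqrt{1545}}{3}}$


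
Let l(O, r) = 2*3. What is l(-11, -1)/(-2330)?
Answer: -3/1165 ≈ -0.0025751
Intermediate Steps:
l(O, r) = 6
l(-11, -1)/(-2330) = 6/(-2330) = 6*(-1/2330) = -3/1165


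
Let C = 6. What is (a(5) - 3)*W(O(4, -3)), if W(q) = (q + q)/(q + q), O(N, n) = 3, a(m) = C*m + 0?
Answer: 27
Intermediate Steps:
a(m) = 6*m (a(m) = 6*m + 0 = 6*m)
W(q) = 1 (W(q) = (2*q)/((2*q)) = (2*q)*(1/(2*q)) = 1)
(a(5) - 3)*W(O(4, -3)) = (6*5 - 3)*1 = (30 - 3)*1 = 27*1 = 27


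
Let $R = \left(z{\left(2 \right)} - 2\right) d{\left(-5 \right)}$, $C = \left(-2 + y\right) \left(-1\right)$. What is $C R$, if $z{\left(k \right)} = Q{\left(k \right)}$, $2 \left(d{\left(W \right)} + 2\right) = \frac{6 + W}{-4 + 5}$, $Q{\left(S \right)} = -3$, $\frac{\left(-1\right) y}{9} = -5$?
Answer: $- \frac{645}{2} \approx -322.5$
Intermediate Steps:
$y = 45$ ($y = \left(-9\right) \left(-5\right) = 45$)
$d{\left(W \right)} = 1 + \frac{W}{2}$ ($d{\left(W \right)} = -2 + \frac{\left(6 + W\right) \frac{1}{-4 + 5}}{2} = -2 + \frac{\left(6 + W\right) 1^{-1}}{2} = -2 + \frac{\left(6 + W\right) 1}{2} = -2 + \frac{6 + W}{2} = -2 + \left(3 + \frac{W}{2}\right) = 1 + \frac{W}{2}$)
$z{\left(k \right)} = -3$
$C = -43$ ($C = \left(-2 + 45\right) \left(-1\right) = 43 \left(-1\right) = -43$)
$R = \frac{15}{2}$ ($R = \left(-3 - 2\right) \left(1 + \frac{1}{2} \left(-5\right)\right) = - 5 \left(1 - \frac{5}{2}\right) = \left(-5\right) \left(- \frac{3}{2}\right) = \frac{15}{2} \approx 7.5$)
$C R = \left(-43\right) \frac{15}{2} = - \frac{645}{2}$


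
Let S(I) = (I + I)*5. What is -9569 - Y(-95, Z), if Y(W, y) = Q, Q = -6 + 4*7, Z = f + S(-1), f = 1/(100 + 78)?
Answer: -9591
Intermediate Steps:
f = 1/178 ≈ 0.0056180
S(I) = 10*I (S(I) = (2*I)*5 = 10*I)
Z = -1779/178 (Z = 1/178 + 10*(-1) = 1/178 - 10 = -1779/178 ≈ -9.9944)
Q = 22 (Q = -6 + 28 = 22)
Y(W, y) = 22
-9569 - Y(-95, Z) = -9569 - 1*22 = -9569 - 22 = -9591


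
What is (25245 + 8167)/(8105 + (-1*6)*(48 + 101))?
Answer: 33412/7211 ≈ 4.6335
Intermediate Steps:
(25245 + 8167)/(8105 + (-1*6)*(48 + 101)) = 33412/(8105 - 6*149) = 33412/(8105 - 894) = 33412/7211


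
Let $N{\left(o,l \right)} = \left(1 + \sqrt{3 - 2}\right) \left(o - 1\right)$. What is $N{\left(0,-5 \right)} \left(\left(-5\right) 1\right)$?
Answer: $10$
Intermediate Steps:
$N{\left(o,l \right)} = -2 + 2 o$ ($N{\left(o,l \right)} = \left(1 + \sqrt{1}\right) \left(-1 + o\right) = \left(1 + 1\right) \left(-1 + o\right) = 2 \left(-1 + o\right) = -2 + 2 o$)
$N{\left(0,-5 \right)} \left(\left(-5\right) 1\right) = \left(-2 + 2 \cdot 0\right) \left(\left(-5\right) 1\right) = \left(-2 + 0\right) \left(-5\right) = \left(-2\right) \left(-5\right) = 10$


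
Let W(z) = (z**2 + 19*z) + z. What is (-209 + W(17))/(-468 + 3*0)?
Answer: -35/39 ≈ -0.89744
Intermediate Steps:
W(z) = z**2 + 20*z
(-209 + W(17))/(-468 + 3*0) = (-209 + 17*(20 + 17))/(-468 + 3*0) = (-209 + 17*37)/(-468 + 0) = (-209 + 629)/(-468) = 420*(-1/468) = -35/39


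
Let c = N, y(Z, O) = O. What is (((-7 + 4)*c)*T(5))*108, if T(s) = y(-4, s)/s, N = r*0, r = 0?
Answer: 0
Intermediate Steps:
N = 0 (N = 0*0 = 0)
c = 0
T(s) = 1 (T(s) = s/s = 1)
(((-7 + 4)*c)*T(5))*108 = (((-7 + 4)*0)*1)*108 = (-3*0*1)*108 = (0*1)*108 = 0*108 = 0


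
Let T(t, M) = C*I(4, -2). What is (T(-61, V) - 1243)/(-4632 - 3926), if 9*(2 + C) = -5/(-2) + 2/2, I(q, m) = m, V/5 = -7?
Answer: 5579/38511 ≈ 0.14487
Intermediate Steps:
V = -35 (V = 5*(-7) = -35)
C = -29/18 (C = -2 + (-5/(-2) + 2/2)/9 = -2 + (-5*(-1/2) + 2*(1/2))/9 = -2 + (5/2 + 1)/9 = -2 + (1/9)*(7/2) = -2 + 7/18 = -29/18 ≈ -1.6111)
T(t, M) = 29/9 (T(t, M) = -29/18*(-2) = 29/9)
(T(-61, V) - 1243)/(-4632 - 3926) = (29/9 - 1243)/(-4632 - 3926) = -11158/9/(-8558) = -11158/9*(-1/8558) = 5579/38511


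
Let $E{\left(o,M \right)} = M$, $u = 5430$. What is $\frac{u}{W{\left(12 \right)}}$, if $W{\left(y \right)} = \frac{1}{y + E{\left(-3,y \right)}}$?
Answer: $130320$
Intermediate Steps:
$W{\left(y \right)} = \frac{1}{2 y}$ ($W{\left(y \right)} = \frac{1}{y + y} = \frac{1}{2 y}$)
$\frac{u}{W{\left(12 \right)}} = \frac{5430}{\frac{1}{2} \cdot \frac{1}{12}} = 5430 \frac{1}{\frac{1}{24}} = 5430 \cdot 24 = 130320$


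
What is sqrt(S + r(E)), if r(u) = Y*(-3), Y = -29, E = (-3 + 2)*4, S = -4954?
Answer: I*sqrt(4867) ≈ 69.764*I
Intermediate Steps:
E = -4 (E = -1*4 = -4)
r(u) = 87 (r(u) = -29*(-3) = 87)
sqrt(S + r(E)) = sqrt(-4954 + 87) = sqrt(-4867) = I*sqrt(4867)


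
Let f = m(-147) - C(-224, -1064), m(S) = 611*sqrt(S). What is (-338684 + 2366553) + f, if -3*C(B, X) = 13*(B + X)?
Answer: 6066863/3 + 4277*I*sqrt(3) ≈ 2.0223e+6 + 7408.0*I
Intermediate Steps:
C(B, X) = -13*B/3 - 13*X/3 (C(B, X) = -13*(B + X)/3 = -(13*B + 13*X)/3 = -13*B/3 - 13*X/3)
f = -16744/3 + 4277*I*sqrt(3) (f = 611*sqrt(-147) - (-13/3*(-224) - 13/3*(-1064)) = 611*(7*I*sqrt(3)) - (2912/3 + 13832/3) = 4277*I*sqrt(3) - 1*16744/3 = 4277*I*sqrt(3) - 16744/3 = -16744/3 + 4277*I*sqrt(3) ≈ -5581.3 + 7408.0*I)
(-338684 + 2366553) + f = (-338684 + 2366553) + (-16744/3 + 4277*I*sqrt(3)) = 2027869 + (-16744/3 + 4277*I*sqrt(3)) = 6066863/3 + 4277*I*sqrt(3)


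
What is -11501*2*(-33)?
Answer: 759066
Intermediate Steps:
-11501*2*(-33) = -371*62*(-33) = -23002*(-33) = 759066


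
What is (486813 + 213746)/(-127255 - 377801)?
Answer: -700559/505056 ≈ -1.3871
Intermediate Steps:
(486813 + 213746)/(-127255 - 377801) = 700559/(-505056) = 700559*(-1/505056) = -700559/505056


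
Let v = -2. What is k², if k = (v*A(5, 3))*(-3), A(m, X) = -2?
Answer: 144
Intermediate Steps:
k = -12 (k = -2*(-2)*(-3) = 4*(-3) = -12)
k² = (-12)² = 144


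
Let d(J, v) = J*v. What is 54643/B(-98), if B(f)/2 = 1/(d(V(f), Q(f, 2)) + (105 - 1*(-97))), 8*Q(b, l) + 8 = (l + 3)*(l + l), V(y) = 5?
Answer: 22895417/4 ≈ 5.7239e+6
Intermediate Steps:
Q(b, l) = -1 + l*(3 + l)/4 (Q(b, l) = -1 + ((l + 3)*(l + l))/8 = -1 + ((3 + l)*(2*l))/8 = -1 + (2*l*(3 + l))/8 = -1 + l*(3 + l)/4)
B(f) = 4/419 (B(f) = 2/(5*(-1 + (¼)*2² + (¾)*2) + (105 - 1*(-97))) = 2/(5*(-1 + (¼)*4 + 3/2) + (105 + 97)) = 2/(5*(-1 + 1 + 3/2) + 202) = 2/(5*(3/2) + 202) = 2/(15/2 + 202) = 2/(419/2) = 2*(2/419) = 4/419)
54643/B(-98) = 54643/(4/419) = 54643*(419/4) = 22895417/4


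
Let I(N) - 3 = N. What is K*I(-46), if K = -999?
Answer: 42957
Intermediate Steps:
I(N) = 3 + N
K*I(-46) = -999*(3 - 46) = -999*(-43) = 42957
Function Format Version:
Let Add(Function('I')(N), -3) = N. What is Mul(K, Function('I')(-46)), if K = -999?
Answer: 42957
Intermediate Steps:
Function('I')(N) = Add(3, N)
Mul(K, Function('I')(-46)) = Mul(-999, Add(3, -46)) = Mul(-999, -43) = 42957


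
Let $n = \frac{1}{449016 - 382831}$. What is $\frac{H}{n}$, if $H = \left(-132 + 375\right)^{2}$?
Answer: $3908158065$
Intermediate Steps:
$H = 59049$ ($H = 243^{2} = 59049$)
$n = \frac{1}{66185} \approx 1.5109 \cdot 10^{-5}$
$\frac{H}{n} = 59049 \frac{1}{\frac{1}{66185}} = 59049 \cdot 66185 = 3908158065$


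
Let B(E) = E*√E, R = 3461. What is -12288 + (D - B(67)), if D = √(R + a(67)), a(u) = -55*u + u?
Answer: -12288 - 67*√67 + I*√157 ≈ -12836.0 + 12.53*I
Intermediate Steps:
a(u) = -54*u
B(E) = E^(3/2)
D = I*√157 (D = √(3461 - 54*67) = √(3461 - 3618) = √(-157) = I*√157 ≈ 12.53*I)
-12288 + (D - B(67)) = -12288 + (I*√157 - 67^(3/2)) = -12288 + (I*√157 - 67*√67) = -12288 + (-67*√67 + I*√157) = -12288 - 67*√67 + I*√157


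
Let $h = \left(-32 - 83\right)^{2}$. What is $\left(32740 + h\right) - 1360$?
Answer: $44605$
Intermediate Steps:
$h = 13225$ ($h = \left(-115\right)^{2} = 13225$)
$\left(32740 + h\right) - 1360 = \left(32740 + 13225\right) - 1360 = 45965 - 1360 = 44605$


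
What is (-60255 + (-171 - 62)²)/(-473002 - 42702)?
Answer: 2983/257852 ≈ 0.011569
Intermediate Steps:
(-60255 + (-171 - 62)²)/(-473002 - 42702) = (-60255 + (-233)²)/(-515704) = (-60255 + 54289)*(-1/515704) = -5966*(-1/515704) = 2983/257852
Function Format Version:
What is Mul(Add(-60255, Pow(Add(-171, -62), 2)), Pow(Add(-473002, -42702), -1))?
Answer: Rational(2983, 257852) ≈ 0.011569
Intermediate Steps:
Mul(Add(-60255, Pow(Add(-171, -62), 2)), Pow(Add(-473002, -42702), -1)) = Mul(Add(-60255, Pow(-233, 2)), Pow(-515704, -1)) = Mul(Add(-60255, 54289), Rational(-1, 515704)) = Mul(-5966, Rational(-1, 515704)) = Rational(2983, 257852)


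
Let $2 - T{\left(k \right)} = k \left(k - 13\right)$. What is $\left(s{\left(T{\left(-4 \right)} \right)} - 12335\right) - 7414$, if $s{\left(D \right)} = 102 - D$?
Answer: $-19581$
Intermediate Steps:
$T{\left(k \right)} = 2 - k \left(-13 + k\right)$ ($T{\left(k \right)} = 2 - k \left(k - 13\right) = 2 - k \left(-13 + k\right)$)
$\left(s{\left(T{\left(-4 \right)} \right)} - 12335\right) - 7414 = \left(\left(102 - \left(2 - \left(-4\right)^{2} + 13 \left(-4\right)\right)\right) - 12335\right) - 7414 = \left(\left(102 - \left(2 - 16 - 52\right)\right) - 12335\right) - 7414 = \left(\left(102 - -66\right) - 12335\right) - 7414 = \left(\left(102 + 66\right) - 12335\right) - 7414 = \left(168 - 12335\right) - 7414 = -12167 - 7414 = -19581$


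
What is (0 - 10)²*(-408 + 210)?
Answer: -19800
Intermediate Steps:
(0 - 10)²*(-408 + 210) = (-10)²*(-198) = 100*(-198) = -19800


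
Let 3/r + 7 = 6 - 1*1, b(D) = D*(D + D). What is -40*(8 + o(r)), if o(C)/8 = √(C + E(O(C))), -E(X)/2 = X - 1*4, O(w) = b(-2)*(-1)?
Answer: -320 - 480*√10 ≈ -1837.9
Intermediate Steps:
b(D) = 2*D² (b(D) = D*(2*D) = 2*D²)
O(w) = -8 (O(w) = (2*(-2)²)*(-1) = (2*4)*(-1) = 8*(-1) = -8)
E(X) = 8 - 2*X (E(X) = -2*(X - 1*4) = -2*(X - 4) = -2*(-4 + X) = 8 - 2*X)
r = -3/2 (r = 3/(-7 + (6 - 1*1)) = 3/(-7 + (6 - 1)) = 3/(-7 + 5) = 3/(-2) = 3*(-½) = -3/2 ≈ -1.5000)
o(C) = 8*√(24 + C) (o(C) = 8*√(C + (8 - 2*(-8))) = 8*√(C + (8 + 16)) = 8*√(C + 24) = 8*√(24 + C))
-40*(8 + o(r)) = -40*(8 + 8*√(24 - 3/2)) = -40*(8 + 8*√(45/2)) = -40*(8 + 8*(3*√10/2)) = -40*(8 + 12*√10) = -320 - 480*√10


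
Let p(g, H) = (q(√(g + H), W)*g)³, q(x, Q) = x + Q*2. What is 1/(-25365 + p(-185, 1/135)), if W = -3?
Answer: -243*I/(2632436410*√374610 + 4790954319795*I) ≈ -4.5567e-11 - 1.5324e-11*I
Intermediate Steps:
q(x, Q) = x + 2*Q
p(g, H) = g³*(-6 + √(H + g))³ (p(g, H) = ((√(g + H) + 2*(-3))*g)³ = ((√(H + g) - 6)*g)³ = ((-6 + √(H + g))*g)³ = (g*(-6 + √(H + g)))³ = g³*(-6 + √(H + g))³)
1/(-25365 + p(-185, 1/135)) = 1/(-25365 + (-185)³*(-6 + √(1/135 - 185))³) = 1/(-25365 - 6331625*(-6 + √(1/135 - 185))³) = 1/(-25365 - 6331625*(-6 + √(-24974/135))³) = 1/(-25365 - 6331625*(-6 + I*√374610/45)³)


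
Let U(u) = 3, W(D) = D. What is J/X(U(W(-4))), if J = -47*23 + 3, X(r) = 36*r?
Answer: -539/54 ≈ -9.9815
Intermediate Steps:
J = -1078 (J = -1081 + 3 = -1078)
J/X(U(W(-4))) = -1078/(36*3) = -1078/108 = -1078*1/108 = -539/54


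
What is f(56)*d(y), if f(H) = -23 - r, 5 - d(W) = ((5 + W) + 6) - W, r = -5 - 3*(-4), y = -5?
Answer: 180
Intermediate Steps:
r = 7 (r = -5 + 12 = 7)
d(W) = -6 (d(W) = 5 - (((5 + W) + 6) - W) = 5 - ((11 + W) - W) = 5 - 1*11 = 5 - 11 = -6)
f(H) = -30 (f(H) = -23 - 1*7 = -23 - 7 = -30)
f(56)*d(y) = -30*(-6) = 180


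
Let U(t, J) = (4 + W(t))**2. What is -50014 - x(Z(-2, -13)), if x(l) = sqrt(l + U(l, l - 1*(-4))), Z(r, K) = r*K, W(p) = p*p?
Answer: -50014 - sqrt(462426) ≈ -50694.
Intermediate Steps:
W(p) = p**2
U(t, J) = (4 + t**2)**2
Z(r, K) = K*r
x(l) = sqrt(l + (4 + l**2)**2)
-50014 - x(Z(-2, -13)) = -50014 - sqrt(-13*(-2) + (4 + (-13*(-2))**2)**2) = -50014 - sqrt(26 + (4 + 26**2)**2) = -50014 - sqrt(26 + (4 + 676)**2) = -50014 - sqrt(26 + 680**2) = -50014 - sqrt(26 + 462400) = -50014 - sqrt(462426)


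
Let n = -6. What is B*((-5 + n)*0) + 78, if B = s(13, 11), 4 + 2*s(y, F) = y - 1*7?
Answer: 78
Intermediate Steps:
s(y, F) = -11/2 + y/2 (s(y, F) = -2 + (y - 1*7)/2 = -2 + (y - 7)/2 = -2 + (-7 + y)/2 = -2 + (-7/2 + y/2) = -11/2 + y/2)
B = 1 (B = -11/2 + (1/2)*13 = -11/2 + 13/2 = 1)
B*((-5 + n)*0) + 78 = 1*((-5 - 6)*0) + 78 = 1*(-11*0) + 78 = 1*0 + 78 = 0 + 78 = 78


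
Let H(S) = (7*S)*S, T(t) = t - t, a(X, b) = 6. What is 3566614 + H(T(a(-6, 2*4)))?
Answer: 3566614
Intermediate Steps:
T(t) = 0
H(S) = 7*S²
3566614 + H(T(a(-6, 2*4))) = 3566614 + 7*0² = 3566614 + 7*0 = 3566614 + 0 = 3566614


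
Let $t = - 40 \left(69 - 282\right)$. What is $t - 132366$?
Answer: $-123846$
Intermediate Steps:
$t = 8520$ ($t = \left(-40\right) \left(-213\right) = 8520$)
$t - 132366 = 8520 - 132366 = -123846$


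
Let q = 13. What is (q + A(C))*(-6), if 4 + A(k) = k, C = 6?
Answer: -90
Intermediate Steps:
A(k) = -4 + k
(q + A(C))*(-6) = (13 + (-4 + 6))*(-6) = (13 + 2)*(-6) = 15*(-6) = -90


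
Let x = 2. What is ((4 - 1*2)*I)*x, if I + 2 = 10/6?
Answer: -4/3 ≈ -1.3333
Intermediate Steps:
I = -⅓ (I = -2 + 10/6 = -2 + 10*(⅙) = -2 + 5/3 = -⅓ ≈ -0.33333)
((4 - 1*2)*I)*x = ((4 - 1*2)*(-⅓))*2 = ((4 - 2)*(-⅓))*2 = (2*(-⅓))*2 = -⅔*2 = -4/3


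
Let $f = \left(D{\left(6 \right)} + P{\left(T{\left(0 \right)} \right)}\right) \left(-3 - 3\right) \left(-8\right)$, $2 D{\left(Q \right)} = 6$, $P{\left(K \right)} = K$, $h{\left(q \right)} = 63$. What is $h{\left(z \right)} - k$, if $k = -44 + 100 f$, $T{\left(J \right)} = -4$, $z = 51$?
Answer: $4907$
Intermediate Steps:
$D{\left(Q \right)} = 3$ ($D{\left(Q \right)} = \frac{1}{2} \cdot 6 = 3$)
$f = -48$ ($f = \left(3 - 4\right) \left(-3 - 3\right) \left(-8\right) = \left(-1\right) \left(-6\right) \left(-8\right) = 6 \left(-8\right) = -48$)
$k = -4844$ ($k = -44 + 100 \left(-48\right) = -44 - 4800 = -4844$)
$h{\left(z \right)} - k = 63 - -4844 = 63 + 4844 = 4907$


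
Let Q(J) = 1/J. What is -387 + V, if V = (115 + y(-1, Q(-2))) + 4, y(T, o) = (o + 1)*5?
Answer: -531/2 ≈ -265.50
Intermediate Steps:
Q(J) = 1/J
y(T, o) = 5 + 5*o (y(T, o) = (1 + o)*5 = 5 + 5*o)
V = 243/2 (V = (115 + (5 + 5/(-2))) + 4 = (115 + (5 + 5*(-½))) + 4 = (115 + (5 - 5/2)) + 4 = (115 + 5/2) + 4 = 235/2 + 4 = 243/2 ≈ 121.50)
-387 + V = -387 + 243/2 = -531/2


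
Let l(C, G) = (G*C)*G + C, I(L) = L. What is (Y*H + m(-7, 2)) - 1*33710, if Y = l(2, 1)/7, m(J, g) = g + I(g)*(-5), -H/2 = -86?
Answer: -235338/7 ≈ -33620.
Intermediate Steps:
H = 172 (H = -2*(-86) = 172)
l(C, G) = C + C*G² (l(C, G) = (C*G)*G + C = C*G² + C = C + C*G²)
m(J, g) = -4*g (m(J, g) = g + g*(-5) = g - 5*g = -4*g)
Y = 4/7 (Y = (2*(1 + 1²))/7 = (2*(1 + 1))*(⅐) = (2*2)*(⅐) = 4*(⅐) = 4/7 ≈ 0.57143)
(Y*H + m(-7, 2)) - 1*33710 = ((4/7)*172 - 4*2) - 1*33710 = (688/7 - 8) - 33710 = 632/7 - 33710 = -235338/7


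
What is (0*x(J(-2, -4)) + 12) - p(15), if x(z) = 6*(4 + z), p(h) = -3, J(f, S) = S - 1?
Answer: 15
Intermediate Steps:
J(f, S) = -1 + S
x(z) = 24 + 6*z
(0*x(J(-2, -4)) + 12) - p(15) = (0*(24 + 6*(-1 - 4)) + 12) - 1*(-3) = (0*(24 + 6*(-5)) + 12) + 3 = (0*(24 - 30) + 12) + 3 = (0*(-6) + 12) + 3 = (0 + 12) + 3 = 12 + 3 = 15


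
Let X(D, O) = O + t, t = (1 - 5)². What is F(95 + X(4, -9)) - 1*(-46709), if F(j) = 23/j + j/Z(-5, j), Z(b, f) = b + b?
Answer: 23816503/510 ≈ 46699.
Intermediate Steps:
t = 16 (t = (-4)² = 16)
X(D, O) = 16 + O (X(D, O) = O + 16 = 16 + O)
Z(b, f) = 2*b
F(j) = 23/j - j/10 (F(j) = 23/j + j/((2*(-5))) = 23/j + j/(-10) = 23/j + j*(-⅒) = 23/j - j/10)
F(95 + X(4, -9)) - 1*(-46709) = (23/(95 + (16 - 9)) - (95 + (16 - 9))/10) - 1*(-46709) = (23/(95 + 7) - (95 + 7)/10) + 46709 = (23/102 - ⅒*102) + 46709 = (23*(1/102) - 51/5) + 46709 = (23/102 - 51/5) + 46709 = -5087/510 + 46709 = 23816503/510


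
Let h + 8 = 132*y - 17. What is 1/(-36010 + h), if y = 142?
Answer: -1/17291 ≈ -5.7834e-5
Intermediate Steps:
h = 18719 (h = -8 + (132*142 - 17) = -8 + (18744 - 17) = -8 + 18727 = 18719)
1/(-36010 + h) = 1/(-36010 + 18719) = 1/(-17291) = -1/17291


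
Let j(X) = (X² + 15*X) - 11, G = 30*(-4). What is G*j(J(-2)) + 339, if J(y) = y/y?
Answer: -261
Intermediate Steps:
J(y) = 1
G = -120
j(X) = -11 + X² + 15*X
G*j(J(-2)) + 339 = -120*(-11 + 1² + 15*1) + 339 = -120*(-11 + 1 + 15) + 339 = -120*5 + 339 = -600 + 339 = -261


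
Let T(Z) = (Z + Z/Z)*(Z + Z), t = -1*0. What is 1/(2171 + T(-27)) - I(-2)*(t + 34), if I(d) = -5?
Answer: 607751/3575 ≈ 170.00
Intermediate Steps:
t = 0
T(Z) = 2*Z*(1 + Z) (T(Z) = (Z + 1)*(2*Z) = (1 + Z)*(2*Z) = 2*Z*(1 + Z))
1/(2171 + T(-27)) - I(-2)*(t + 34) = 1/(2171 + 2*(-27)*(1 - 27)) - (-5)*(0 + 34) = 1/(2171 + 2*(-27)*(-26)) - (-5)*34 = 1/(2171 + 1404) - 1*(-170) = 1/3575 + 170 = 607751/3575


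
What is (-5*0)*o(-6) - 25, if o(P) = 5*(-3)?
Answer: -25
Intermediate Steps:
o(P) = -15
(-5*0)*o(-6) - 25 = -5*0*(-15) - 25 = 0*(-15) - 25 = 0 - 25 = -25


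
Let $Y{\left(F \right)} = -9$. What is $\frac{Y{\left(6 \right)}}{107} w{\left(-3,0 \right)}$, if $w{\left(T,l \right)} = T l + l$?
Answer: $0$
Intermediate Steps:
$w{\left(T,l \right)} = l + T l$
$\frac{Y{\left(6 \right)}}{107} w{\left(-3,0 \right)} = - \frac{9}{107} \cdot 0 \left(1 - 3\right) = \left(-9\right) \frac{1}{107} \cdot 0 \left(-2\right) = \left(- \frac{9}{107}\right) 0 = 0$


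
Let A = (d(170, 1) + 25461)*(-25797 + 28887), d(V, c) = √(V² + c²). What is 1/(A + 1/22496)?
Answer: 39814800413114336/3132269467117561096606081 - 1563756349440*√28901/3132269467117561096606081 ≈ 1.2626e-8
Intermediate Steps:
A = 78674490 + 3090*√28901 (A = (√(170² + 1²) + 25461)*(-25797 + 28887) = (√(28900 + 1) + 25461)*3090 = (√28901 + 25461)*3090 = (25461 + √28901)*3090 = 78674490 + 3090*√28901 ≈ 7.9200e+7)
1/(A + 1/22496) = 1/((78674490 + 3090*√28901) + 1/22496) = 1/(1769861327041/22496 + 3090*√28901)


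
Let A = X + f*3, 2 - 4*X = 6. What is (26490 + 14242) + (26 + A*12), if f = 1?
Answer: 40782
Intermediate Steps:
X = -1 (X = ½ - ¼*6 = ½ - 3/2 = -1)
A = 2 (A = -1 + 1*3 = -1 + 3 = 2)
(26490 + 14242) + (26 + A*12) = (26490 + 14242) + (26 + 2*12) = 40732 + (26 + 24) = 40732 + 50 = 40782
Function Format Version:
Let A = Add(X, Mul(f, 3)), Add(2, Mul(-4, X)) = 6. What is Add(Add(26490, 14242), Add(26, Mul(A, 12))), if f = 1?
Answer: 40782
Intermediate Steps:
X = -1 (X = Add(Rational(1, 2), Mul(Rational(-1, 4), 6)) = Add(Rational(1, 2), Rational(-3, 2)) = -1)
A = 2 (A = Add(-1, Mul(1, 3)) = Add(-1, 3) = 2)
Add(Add(26490, 14242), Add(26, Mul(A, 12))) = Add(Add(26490, 14242), Add(26, Mul(2, 12))) = Add(40732, Add(26, 24)) = Add(40732, 50) = 40782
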